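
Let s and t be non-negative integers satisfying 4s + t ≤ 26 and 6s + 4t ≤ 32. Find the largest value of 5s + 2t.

25

The continuous relaxation peaks at (5.33, 0) with value 26.67; rounding to a feasible lattice point costs some objective.
(s,t)=(5,0): 4·5+1·0=20≤26, 6·5+4·0=30≤32, objective 25.
(s,t)=(4,1): 4·4+1·1=17≤26, 6·4+4·1=28≤32, objective 22.
(s,t)=(4,0): 4·4+1·0=16≤26, 6·4+4·0=24≤32, objective 20.
No feasible integer point exceeds 25.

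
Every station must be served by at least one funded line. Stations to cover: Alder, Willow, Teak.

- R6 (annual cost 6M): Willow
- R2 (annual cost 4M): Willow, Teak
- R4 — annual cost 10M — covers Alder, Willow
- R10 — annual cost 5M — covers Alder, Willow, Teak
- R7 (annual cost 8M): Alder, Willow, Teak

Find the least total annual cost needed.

R10 alone covers Alder, Willow, Teak — every station.
Total annual cost: 5.
No cover costs less than 5.

5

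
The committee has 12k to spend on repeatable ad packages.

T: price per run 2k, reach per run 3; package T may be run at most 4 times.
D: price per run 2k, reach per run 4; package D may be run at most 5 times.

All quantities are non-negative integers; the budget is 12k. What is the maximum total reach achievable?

Take 1×T and 5×D: price 12 ≤ 12, reach 1·3 + 5·4 = 23.
D has the best ratio (4/2) and is taken to its limit of 5; remaining capacity is filled optimally with the others.

23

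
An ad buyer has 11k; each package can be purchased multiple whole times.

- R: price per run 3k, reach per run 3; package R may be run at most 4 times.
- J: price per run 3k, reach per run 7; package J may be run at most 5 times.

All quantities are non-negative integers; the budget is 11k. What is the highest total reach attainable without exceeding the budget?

21

3×J: price 9 ≤ 11, reach 3·7 = 21.
1×R and 2×J: price 9 ≤ 11, reach 1·3 + 2·7 = 17.
Best is 21.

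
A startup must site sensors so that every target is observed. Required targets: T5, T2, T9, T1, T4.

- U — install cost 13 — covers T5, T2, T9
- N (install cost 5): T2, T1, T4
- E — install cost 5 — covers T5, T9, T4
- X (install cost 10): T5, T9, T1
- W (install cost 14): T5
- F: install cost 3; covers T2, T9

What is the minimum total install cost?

10

The greedy cost-per-new-target heuristic would pick F, N, and E for 13, but a cheaper cover exists.
Choose N and E: together they cover T5, T2, T9, T1, T4 — every target.
Total install cost: 5 + 5 = 10.
No cover costs less than 10.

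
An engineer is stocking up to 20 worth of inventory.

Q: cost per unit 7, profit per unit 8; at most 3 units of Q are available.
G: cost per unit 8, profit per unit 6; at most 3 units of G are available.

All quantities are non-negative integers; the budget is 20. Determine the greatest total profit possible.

Q has the best ratio (8/7); taking only Q gives at most 2×8 = 16 (stopped by the cost limit).
Optimal: 2×Q: cost 14 ≤ 20, profit 2·8 = 16.

16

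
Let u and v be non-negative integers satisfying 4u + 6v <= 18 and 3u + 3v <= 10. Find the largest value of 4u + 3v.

The continuous relaxation peaks at (3.33, 0) with value 13.33; rounding to a feasible lattice point costs some objective.
(u,v)=(3,0): 4·3+6·0=12≤18, 3·3+3·0=9≤10, objective 12.
(u,v)=(2,1): 4·2+6·1=14≤18, 3·2+3·1=9≤10, objective 11.
(u,v)=(2,0): 4·2+6·0=8≤18, 3·2+3·0=6≤10, objective 8.
No feasible integer point exceeds 12.

12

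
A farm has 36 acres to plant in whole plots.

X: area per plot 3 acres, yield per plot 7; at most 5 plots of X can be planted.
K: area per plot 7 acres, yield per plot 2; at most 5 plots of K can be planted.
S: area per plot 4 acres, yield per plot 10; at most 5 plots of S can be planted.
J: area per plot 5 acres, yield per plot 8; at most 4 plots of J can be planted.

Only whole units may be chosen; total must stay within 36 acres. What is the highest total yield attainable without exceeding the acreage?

Take 5×X and 5×S: area 35 ≤ 36, yield 5·7 + 5·10 = 85.
S has the best ratio (10/4) and is taken to its limit of 5; remaining capacity is filled optimally with the others.

85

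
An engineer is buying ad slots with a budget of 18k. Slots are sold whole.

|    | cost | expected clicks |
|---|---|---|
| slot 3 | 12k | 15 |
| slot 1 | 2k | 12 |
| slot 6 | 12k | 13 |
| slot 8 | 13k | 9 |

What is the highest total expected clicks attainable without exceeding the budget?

27

Take slot 3 and slot 1: cost 12 + 2 = 14 ≤ 18, expected clicks 15 + 12 = 27.
No other feasible combination does better.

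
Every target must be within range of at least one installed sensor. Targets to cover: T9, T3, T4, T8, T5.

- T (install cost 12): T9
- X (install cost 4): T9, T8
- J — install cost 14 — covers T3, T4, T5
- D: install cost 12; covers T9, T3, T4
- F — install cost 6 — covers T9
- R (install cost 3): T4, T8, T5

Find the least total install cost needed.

15

The greedy cost-per-new-target heuristic would pick R, X, and D for 19, but a cheaper cover exists.
Choose D and R: together they cover T9, T3, T4, T8, T5 — every target.
Total install cost: 12 + 3 = 15.
No cover costs less than 15.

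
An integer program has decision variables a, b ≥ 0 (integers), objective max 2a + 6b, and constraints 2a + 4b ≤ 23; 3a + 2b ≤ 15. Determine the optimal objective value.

(a,b)=(1,5) is feasible, giving 32.
(a,b)=(0,5) is feasible, giving 30.
(a,b)=(2,4) is feasible, giving 28.
(a,b)=(1,4) is feasible, giving 26.
The best lattice point is (1,5), giving 32.

32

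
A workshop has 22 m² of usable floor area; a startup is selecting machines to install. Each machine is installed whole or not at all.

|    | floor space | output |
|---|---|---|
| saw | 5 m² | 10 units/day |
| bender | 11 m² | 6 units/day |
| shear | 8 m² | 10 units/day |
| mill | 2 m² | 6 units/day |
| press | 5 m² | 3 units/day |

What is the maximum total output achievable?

29

saw + shear + mill + press: floor space 5 + 8 + 2 + 5 = 20 ≤ 22, output 10 + 10 + 6 + 3 = 29.
saw + shear + mill: floor space 5 + 8 + 2 = 15 ≤ 22, output 10 + 10 + 6 = 26.
saw + shear + press: floor space 5 + 8 + 5 = 18 ≤ 22, output 10 + 10 + 3 = 23.
Best is saw, shear, mill, and press with total output 29.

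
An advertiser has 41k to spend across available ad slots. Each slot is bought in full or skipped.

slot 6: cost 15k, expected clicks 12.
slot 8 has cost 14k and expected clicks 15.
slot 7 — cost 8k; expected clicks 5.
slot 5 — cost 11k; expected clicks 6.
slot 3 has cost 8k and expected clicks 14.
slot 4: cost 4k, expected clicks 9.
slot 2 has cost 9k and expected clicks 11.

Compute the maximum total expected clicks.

Treat it as a binary knapsack problem.
slot 6 + slot 3 + slot 4 + slot 2: cost 15 + 8 + 4 + 9 = 36 ≤ 41, expected clicks 12 + 14 + 9 + 11 = 46.
slot 8 + slot 3 + slot 4 + slot 2: cost 14 + 8 + 4 + 9 = 35 ≤ 41, expected clicks 15 + 14 + 9 + 11 = 49.
slot 6 + slot 8 + slot 3 + slot 4: cost 15 + 14 + 8 + 4 = 41 ≤ 41, expected clicks 12 + 15 + 14 + 9 = 50.
Best is slot 6, slot 8, slot 3, and slot 4 with total expected clicks 50.

50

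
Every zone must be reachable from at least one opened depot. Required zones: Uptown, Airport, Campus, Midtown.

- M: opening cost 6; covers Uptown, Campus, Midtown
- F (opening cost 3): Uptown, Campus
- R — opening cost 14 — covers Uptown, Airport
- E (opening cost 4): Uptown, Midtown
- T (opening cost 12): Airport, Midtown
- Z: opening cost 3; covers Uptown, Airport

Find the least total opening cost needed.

9

Choose M and Z: together they cover Uptown, Airport, Campus, Midtown — every zone.
Total opening cost: 6 + 3 = 9.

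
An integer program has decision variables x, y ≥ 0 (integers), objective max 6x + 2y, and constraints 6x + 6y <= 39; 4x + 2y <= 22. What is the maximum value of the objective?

The continuous relaxation peaks at (5.5, 0) with value 33.00; rounding to a feasible lattice point costs some objective.
(x,y)=(5,1): 6·5+6·1=36≤39, 4·5+2·1=22≤22, objective 32.
(x,y)=(5,0): 6·5+6·0=30≤39, 4·5+2·0=20≤22, objective 30.
(x,y)=(4,2): 6·4+6·2=36≤39, 4·4+2·2=20≤22, objective 28.
The best lattice point is (5,1), giving 32.

32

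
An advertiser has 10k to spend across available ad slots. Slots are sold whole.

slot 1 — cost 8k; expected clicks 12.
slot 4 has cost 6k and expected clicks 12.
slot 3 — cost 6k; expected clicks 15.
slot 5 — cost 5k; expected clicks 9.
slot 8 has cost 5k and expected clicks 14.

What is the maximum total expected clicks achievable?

23

slot 8: cost 5 ≤ 10, expected clicks 14.
slot 5 + slot 8: cost 5 + 5 = 10 ≤ 10, expected clicks 9 + 14 = 23.
slot 3: cost 6 ≤ 10, expected clicks 15.
Best is slot 5 and slot 8 with total expected clicks 23.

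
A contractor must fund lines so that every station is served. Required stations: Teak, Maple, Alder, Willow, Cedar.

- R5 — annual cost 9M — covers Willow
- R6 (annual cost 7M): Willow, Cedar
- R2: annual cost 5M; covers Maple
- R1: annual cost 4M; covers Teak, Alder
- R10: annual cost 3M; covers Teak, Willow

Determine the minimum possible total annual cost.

The greedy cost-per-new-station heuristic would pick R10, R1, R2, and R6 for 19, but a cheaper cover exists.
Choose R6, R2, and R1: together they cover Teak, Maple, Alder, Willow, Cedar — every station.
Total annual cost: 7 + 5 + 4 = 16.
No cover costs less than 16.

16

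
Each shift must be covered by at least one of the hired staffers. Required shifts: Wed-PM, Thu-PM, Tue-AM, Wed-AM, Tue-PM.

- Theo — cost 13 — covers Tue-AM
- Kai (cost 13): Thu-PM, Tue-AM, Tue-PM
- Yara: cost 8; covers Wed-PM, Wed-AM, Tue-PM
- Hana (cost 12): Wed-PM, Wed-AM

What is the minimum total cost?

21

This is a weighted set-cover instance.
Choose Kai and Yara: together they cover Wed-PM, Thu-PM, Tue-AM, Wed-AM, Tue-PM — every shift.
Total cost: 13 + 8 = 21.
No cover costs less than 21.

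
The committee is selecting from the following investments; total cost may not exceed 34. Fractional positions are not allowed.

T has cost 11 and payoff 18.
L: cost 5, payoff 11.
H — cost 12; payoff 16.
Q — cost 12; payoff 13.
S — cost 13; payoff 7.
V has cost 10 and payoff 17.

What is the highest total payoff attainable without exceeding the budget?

This is a 0-1 knapsack instance.
Take T, H, and V: cost 11 + 12 + 10 = 33 ≤ 34, payoff 18 + 16 + 17 = 51.
No other feasible combination does better.

51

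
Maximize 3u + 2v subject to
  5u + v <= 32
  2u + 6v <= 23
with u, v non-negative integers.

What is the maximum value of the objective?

Relaxing integrality, the LP optimum is 21.75 at (u,v) = (6.04, 1.82), which is not an integer point.
(u,v)=(6,1): 5·6+1·1=31≤32, 2·6+6·1=18≤23, objective 20.
(u,v)=(5,2): 5·5+1·2=27≤32, 2·5+6·2=22≤23, objective 19.
The best lattice point is (6,1), giving 20.

20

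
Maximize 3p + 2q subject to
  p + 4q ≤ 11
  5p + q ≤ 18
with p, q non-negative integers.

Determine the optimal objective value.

13

Relaxing integrality, the LP optimum is 13.53 at (p,q) = (3.21, 1.95), which is not an integer point.
(p,q)=(3,2) is feasible, giving 13.
(p,q)=(3,1) is feasible, giving 11.
(p,q)=(2,2) is feasible, giving 10.
Maximum is 13 at (p,q)=(3,2).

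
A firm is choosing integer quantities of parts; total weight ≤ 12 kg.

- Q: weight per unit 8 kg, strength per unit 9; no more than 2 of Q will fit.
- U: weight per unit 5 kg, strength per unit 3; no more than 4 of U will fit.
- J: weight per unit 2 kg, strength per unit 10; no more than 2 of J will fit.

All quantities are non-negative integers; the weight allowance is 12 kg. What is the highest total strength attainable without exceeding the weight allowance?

Take 1×Q and 2×J: weight 12 ≤ 12, strength 1·9 + 2·10 = 29.
J has the best ratio (10/2) and is taken to its limit of 2; remaining capacity is filled optimally with the others.

29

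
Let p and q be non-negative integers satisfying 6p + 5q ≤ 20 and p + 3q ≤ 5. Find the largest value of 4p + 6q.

14

The continuous relaxation peaks at (2.69, 0.769) with value 15.38; rounding to a feasible lattice point costs some objective.
(p,q)=(2,1): 6·2+5·1=17≤20, 1·2+3·1=5≤5, objective 14.
(p,q)=(3,0): 6·3+5·0=18≤20, 1·3+3·0=3≤5, objective 12.
No feasible integer point exceeds 14.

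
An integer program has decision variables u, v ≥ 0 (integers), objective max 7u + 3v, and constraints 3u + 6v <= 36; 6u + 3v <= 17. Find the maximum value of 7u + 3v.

17

The continuous relaxation peaks at (2.83, 0) with value 19.83; rounding to a feasible lattice point costs some objective.
(u,v)=(2,1): 3·2+6·1=12≤36, 6·2+3·1=15≤17, objective 17.
(u,v)=(2,0): 3·2+6·0=6≤36, 6·2+3·0=12≤17, objective 14.
(u,v)=(1,2): 3·1+6·2=15≤36, 6·1+3·2=12≤17, objective 13.
Maximum is 17 at (u,v)=(2,1).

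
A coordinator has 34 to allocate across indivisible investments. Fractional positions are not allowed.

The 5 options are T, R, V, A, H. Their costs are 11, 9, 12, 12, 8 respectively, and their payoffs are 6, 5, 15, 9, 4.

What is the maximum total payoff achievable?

29

R + V + A: cost 9 + 12 + 12 = 33 ≤ 34, payoff 5 + 15 + 9 = 29.
T + R + V: cost 11 + 9 + 12 = 32 ≤ 34, payoff 6 + 5 + 15 = 26.
V + A + H: cost 12 + 12 + 8 = 32 ≤ 34, payoff 15 + 9 + 4 = 28.
Best is R, V, and A with total payoff 29.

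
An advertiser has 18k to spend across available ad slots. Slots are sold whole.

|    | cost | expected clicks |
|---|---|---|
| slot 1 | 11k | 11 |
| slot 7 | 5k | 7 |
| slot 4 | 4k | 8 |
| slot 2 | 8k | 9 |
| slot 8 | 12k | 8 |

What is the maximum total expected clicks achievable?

24

Allowing fractional choices, the relaxed optimum would be about 25.0, but ad slots are indivisible.
slot 7 + slot 4 + slot 2: cost 5 + 4 + 8 = 17 ≤ 18, expected clicks 7 + 8 + 9 = 24.
slot 1 + slot 4: cost 11 + 4 = 15 ≤ 18, expected clicks 11 + 8 = 19.
Best is slot 7, slot 4, and slot 2 with total expected clicks 24.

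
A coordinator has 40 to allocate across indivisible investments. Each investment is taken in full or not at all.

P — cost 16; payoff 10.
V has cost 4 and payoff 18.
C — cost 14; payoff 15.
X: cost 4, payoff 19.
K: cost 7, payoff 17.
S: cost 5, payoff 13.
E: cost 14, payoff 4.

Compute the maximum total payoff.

82

V + C + X + K + S: cost 4 + 14 + 4 + 7 + 5 = 34 ≤ 40, payoff 18 + 15 + 19 + 17 + 13 = 82.
P + V + X + K + S: cost 16 + 4 + 4 + 7 + 5 = 36 ≤ 40, payoff 10 + 18 + 19 + 17 + 13 = 77.
Best is V, C, X, K, and S with total payoff 82.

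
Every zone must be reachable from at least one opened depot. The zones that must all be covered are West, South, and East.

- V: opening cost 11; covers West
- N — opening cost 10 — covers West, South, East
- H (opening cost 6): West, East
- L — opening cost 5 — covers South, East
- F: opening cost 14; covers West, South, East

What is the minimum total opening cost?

10

The greedy cost-per-new-zone heuristic would pick L and H for 11, but a cheaper cover exists.
N alone covers West, South, East — every zone.
Total opening cost: 10.
No cover costs less than 10.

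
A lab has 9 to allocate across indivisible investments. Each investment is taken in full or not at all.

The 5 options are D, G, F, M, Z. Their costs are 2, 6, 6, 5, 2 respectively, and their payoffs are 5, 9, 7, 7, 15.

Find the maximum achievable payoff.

27

Allowing fractional choices, the relaxed optimum would be about 27.5, but investments are indivisible.
D + M + Z: cost 2 + 5 + 2 = 9 ≤ 9, payoff 5 + 7 + 15 = 27.
M + Z: cost 5 + 2 = 7 ≤ 9, payoff 7 + 15 = 22.
G + Z: cost 6 + 2 = 8 ≤ 9, payoff 9 + 15 = 24.
Best is D, M, and Z with total payoff 27.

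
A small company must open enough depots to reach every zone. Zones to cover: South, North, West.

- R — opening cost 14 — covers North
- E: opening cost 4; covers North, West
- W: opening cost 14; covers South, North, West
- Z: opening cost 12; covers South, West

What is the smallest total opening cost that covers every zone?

The greedy cost-per-new-zone heuristic would pick E and Z for 16, but a cheaper cover exists.
W alone covers South, North, West — every zone.
Total opening cost: 14.
No cover costs less than 14.

14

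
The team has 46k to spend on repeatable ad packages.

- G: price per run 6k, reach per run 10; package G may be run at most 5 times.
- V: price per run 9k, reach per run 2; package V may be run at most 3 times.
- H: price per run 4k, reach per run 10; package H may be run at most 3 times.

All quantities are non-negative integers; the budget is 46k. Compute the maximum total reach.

5×G and 3×H: price 42 ≤ 46, reach 5·10 + 3·10 = 80.
4×G, 1×V, and 3×H: price 45 ≤ 46, reach 4·10 + 1·2 + 3·10 = 72.
Best is 80.

80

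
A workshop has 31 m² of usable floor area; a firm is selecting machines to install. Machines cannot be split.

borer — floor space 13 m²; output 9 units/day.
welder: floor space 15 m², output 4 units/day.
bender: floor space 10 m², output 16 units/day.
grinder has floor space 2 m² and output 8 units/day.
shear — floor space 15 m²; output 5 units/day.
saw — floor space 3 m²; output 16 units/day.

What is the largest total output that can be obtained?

welder + bender + grinder + saw: floor space 15 + 10 + 2 + 3 = 30 ≤ 31, output 4 + 16 + 8 + 16 = 44.
bender + grinder + shear + saw: floor space 10 + 2 + 15 + 3 = 30 ≤ 31, output 16 + 8 + 5 + 16 = 45.
borer + bender + grinder + saw: floor space 13 + 10 + 2 + 3 = 28 ≤ 31, output 9 + 16 + 8 + 16 = 49.
Best is borer, bender, grinder, and saw with total output 49.

49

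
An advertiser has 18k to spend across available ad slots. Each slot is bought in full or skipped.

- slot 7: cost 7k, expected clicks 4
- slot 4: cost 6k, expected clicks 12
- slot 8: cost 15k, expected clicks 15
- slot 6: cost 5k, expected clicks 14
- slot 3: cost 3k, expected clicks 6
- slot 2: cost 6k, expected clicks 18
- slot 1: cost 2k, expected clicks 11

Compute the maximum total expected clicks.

Allowing fractional choices, the relaxed optimum would be about 53.0, but ad slots are indivisible.
slot 4 + slot 6 + slot 2: cost 6 + 5 + 6 = 17 ≤ 18, expected clicks 12 + 14 + 18 = 44.
slot 4 + slot 3 + slot 2 + slot 1: cost 6 + 3 + 6 + 2 = 17 ≤ 18, expected clicks 12 + 6 + 18 + 11 = 47.
slot 6 + slot 3 + slot 2 + slot 1: cost 5 + 3 + 6 + 2 = 16 ≤ 18, expected clicks 14 + 6 + 18 + 11 = 49.
Best is slot 6, slot 3, slot 2, and slot 1 with total expected clicks 49.

49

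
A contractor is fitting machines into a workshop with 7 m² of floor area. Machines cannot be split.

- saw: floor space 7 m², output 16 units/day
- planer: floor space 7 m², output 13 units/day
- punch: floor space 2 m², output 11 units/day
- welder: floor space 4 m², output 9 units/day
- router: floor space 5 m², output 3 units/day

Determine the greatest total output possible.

20

punch + router: floor space 2 + 5 = 7 ≤ 7, output 11 + 3 = 14.
punch + welder: floor space 2 + 4 = 6 ≤ 7, output 11 + 9 = 20.
saw: floor space 7 ≤ 7, output 16.
Best is punch and welder with total output 20.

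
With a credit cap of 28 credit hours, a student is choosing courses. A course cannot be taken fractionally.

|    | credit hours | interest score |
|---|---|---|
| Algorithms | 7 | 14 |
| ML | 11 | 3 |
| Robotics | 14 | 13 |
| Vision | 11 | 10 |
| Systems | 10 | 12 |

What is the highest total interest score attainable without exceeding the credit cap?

36

Treat it as a binary knapsack problem.
Take Algorithms, Vision, and Systems: credit hours 7 + 11 + 10 = 28 ≤ 28, interest score 14 + 10 + 12 = 36.
No other feasible combination does better.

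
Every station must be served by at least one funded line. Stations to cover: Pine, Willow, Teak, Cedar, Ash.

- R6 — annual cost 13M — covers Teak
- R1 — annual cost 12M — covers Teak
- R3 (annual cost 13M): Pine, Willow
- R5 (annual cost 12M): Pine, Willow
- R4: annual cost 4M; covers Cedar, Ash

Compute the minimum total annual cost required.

This is an integer covering problem.
Choose R1, R5, and R4: together they cover Pine, Willow, Teak, Cedar, Ash — every station.
Total annual cost: 12 + 12 + 4 = 28.
No cover costs less than 28.

28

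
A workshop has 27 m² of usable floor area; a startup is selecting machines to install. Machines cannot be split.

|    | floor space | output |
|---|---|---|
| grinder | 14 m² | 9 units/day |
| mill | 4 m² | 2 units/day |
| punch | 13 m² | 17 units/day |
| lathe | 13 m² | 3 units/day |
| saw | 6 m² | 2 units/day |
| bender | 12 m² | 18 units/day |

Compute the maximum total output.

Take punch and bender: floor space 13 + 12 = 25 ≤ 27, output 17 + 18 = 35.
No other feasible combination does better.

35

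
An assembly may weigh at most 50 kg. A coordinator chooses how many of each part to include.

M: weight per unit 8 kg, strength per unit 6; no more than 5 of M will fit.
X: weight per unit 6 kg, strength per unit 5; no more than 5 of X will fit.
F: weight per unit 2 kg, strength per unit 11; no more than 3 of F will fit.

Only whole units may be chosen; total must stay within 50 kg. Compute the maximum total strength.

67

3×M, 3×X, and 3×F: weight 48 ≤ 50, strength 3·6 + 3·5 + 3·11 = 66.
4×M, 2×X, and 3×F: weight 50 ≤ 50, strength 4·6 + 2·5 + 3·11 = 67.
Best is 67.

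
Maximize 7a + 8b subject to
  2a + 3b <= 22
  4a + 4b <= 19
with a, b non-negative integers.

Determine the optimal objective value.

32

The continuous relaxation peaks at (0, 4.75) with value 38.00; rounding to a feasible lattice point costs some objective.
(a,b)=(0,4): 2·0+3·4=12≤22, 4·0+4·4=16≤19, objective 32.
(a,b)=(1,3): 2·1+3·3=11≤22, 4·1+4·3=16≤19, objective 31.
(a,b)=(0,3): 2·0+3·3=9≤22, 4·0+4·3=12≤19, objective 24.
No feasible integer point exceeds 32.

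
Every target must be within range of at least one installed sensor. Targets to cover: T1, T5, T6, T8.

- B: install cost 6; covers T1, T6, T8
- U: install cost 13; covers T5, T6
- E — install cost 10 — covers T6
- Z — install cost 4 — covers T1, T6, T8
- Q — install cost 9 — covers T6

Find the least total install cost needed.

Choose U and Z: together they cover T1, T5, T6, T8 — every target.
Total install cost: 13 + 4 = 17.
No cover costs less than 17.

17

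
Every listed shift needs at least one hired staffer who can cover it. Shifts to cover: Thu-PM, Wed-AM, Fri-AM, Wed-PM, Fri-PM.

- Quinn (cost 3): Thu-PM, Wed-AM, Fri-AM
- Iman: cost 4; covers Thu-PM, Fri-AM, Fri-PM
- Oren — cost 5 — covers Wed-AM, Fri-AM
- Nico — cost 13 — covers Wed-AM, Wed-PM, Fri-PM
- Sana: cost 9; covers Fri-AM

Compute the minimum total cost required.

This is a weighted set-cover instance.
Choose Quinn and Nico: together they cover Thu-PM, Wed-AM, Fri-AM, Wed-PM, Fri-PM — every shift.
Total cost: 3 + 13 = 16.

16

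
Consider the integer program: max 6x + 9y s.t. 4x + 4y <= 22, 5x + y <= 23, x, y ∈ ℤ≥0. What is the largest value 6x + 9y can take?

(x,y)=(0,5): 4·0+4·5=20≤22, 5·0+1·5=5≤23, objective 45.
(x,y)=(1,4): 4·1+4·4=20≤22, 5·1+1·4=9≤23, objective 42.
(x,y)=(0,4): 4·0+4·4=16≤22, 5·0+1·4=4≤23, objective 36.
The best lattice point is (0,5), giving 45.

45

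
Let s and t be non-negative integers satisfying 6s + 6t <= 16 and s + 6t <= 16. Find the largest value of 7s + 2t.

14

The continuous relaxation peaks at (2.67, 0) with value 18.67; rounding to a feasible lattice point costs some objective.
(s,t)=(2,0): 6·2+6·0=12≤16, 1·2+6·0=2≤16, objective 14.
(s,t)=(1,1): 6·1+6·1=12≤16, 1·1+6·1=7≤16, objective 9.
(s,t)=(1,0): 6·1+6·0=6≤16, 1·1+6·0=1≤16, objective 7.
Maximum is 14 at (s,t)=(2,0).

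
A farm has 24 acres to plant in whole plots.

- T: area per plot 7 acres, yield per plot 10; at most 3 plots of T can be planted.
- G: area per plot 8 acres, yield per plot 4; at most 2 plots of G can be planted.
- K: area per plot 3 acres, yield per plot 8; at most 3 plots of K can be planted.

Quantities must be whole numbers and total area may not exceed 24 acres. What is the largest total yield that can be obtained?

44

K has the best ratio (8/3); taking only K gives at most 3×8 = 24 (stopped by the supply cap of 3).
Mixing does better — 2×T and 3×K: area 23 ≤ 24, yield 2·10 + 3·8 = 44.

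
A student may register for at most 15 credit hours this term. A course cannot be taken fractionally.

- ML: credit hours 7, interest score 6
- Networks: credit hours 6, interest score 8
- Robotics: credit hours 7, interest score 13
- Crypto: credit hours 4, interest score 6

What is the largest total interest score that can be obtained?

Allowing fractional choices, the relaxed optimum would be about 24.3, but courses are indivisible.
ML + Robotics: credit hours 7 + 7 = 14 ≤ 15, interest score 6 + 13 = 19.
Networks + Robotics: credit hours 6 + 7 = 13 ≤ 15, interest score 8 + 13 = 21.
Robotics + Crypto: credit hours 7 + 4 = 11 ≤ 15, interest score 13 + 6 = 19.
Best is Networks and Robotics with total interest score 21.

21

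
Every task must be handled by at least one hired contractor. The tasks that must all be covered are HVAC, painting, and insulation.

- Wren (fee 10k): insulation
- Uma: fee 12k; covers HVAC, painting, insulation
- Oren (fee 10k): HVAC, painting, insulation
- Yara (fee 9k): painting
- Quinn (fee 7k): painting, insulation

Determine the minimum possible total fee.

Oren alone covers HVAC, painting, insulation — every task.
Total fee: 10.

10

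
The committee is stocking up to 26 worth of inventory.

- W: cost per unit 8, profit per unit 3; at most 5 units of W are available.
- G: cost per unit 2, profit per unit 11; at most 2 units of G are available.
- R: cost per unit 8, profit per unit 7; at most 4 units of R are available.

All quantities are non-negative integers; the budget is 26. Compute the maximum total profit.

36

Take 2×G and 2×R: cost 20 ≤ 26, profit 2·11 + 2·7 = 36.
G has the best ratio (11/2) and is taken to its limit of 2; remaining capacity is filled optimally with the others.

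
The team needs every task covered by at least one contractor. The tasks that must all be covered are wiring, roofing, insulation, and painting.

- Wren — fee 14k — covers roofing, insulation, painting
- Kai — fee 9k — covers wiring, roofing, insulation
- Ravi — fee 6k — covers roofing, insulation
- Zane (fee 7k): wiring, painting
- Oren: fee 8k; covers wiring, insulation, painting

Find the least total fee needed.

13

Choose Ravi and Zane: together they cover wiring, roofing, insulation, painting — every task.
Total fee: 6 + 7 = 13.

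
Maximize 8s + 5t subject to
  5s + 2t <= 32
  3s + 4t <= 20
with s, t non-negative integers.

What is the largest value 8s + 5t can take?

The continuous relaxation peaks at (6.29, 0.286) with value 51.71; rounding to a feasible lattice point costs some objective.
(s,t)=(6,0): 5·6+2·0=30≤32, 3·6+4·0=18≤20, objective 48.
(s,t)=(5,1): 5·5+2·1=27≤32, 3·5+4·1=19≤20, objective 45.
(s,t)=(5,0): 5·5+2·0=25≤32, 3·5+4·0=15≤20, objective 40.
No feasible integer point exceeds 48.

48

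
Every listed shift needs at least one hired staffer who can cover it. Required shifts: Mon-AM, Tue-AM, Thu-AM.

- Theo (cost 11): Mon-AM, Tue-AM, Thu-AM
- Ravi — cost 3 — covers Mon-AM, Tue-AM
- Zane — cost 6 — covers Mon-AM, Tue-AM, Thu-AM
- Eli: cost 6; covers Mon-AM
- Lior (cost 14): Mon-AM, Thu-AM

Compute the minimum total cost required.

The greedy cost-per-new-shift heuristic would pick Ravi and Zane for 9, but a cheaper cover exists.
Zane alone covers Mon-AM, Tue-AM, Thu-AM — every shift.
Total cost: 6.
No cover costs less than 6.

6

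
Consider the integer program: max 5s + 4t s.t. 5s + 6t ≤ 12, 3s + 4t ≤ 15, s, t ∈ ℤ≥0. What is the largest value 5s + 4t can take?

Relaxing integrality, the LP optimum is 12.00 at (s,t) = (2.4, 0), which is not an integer point.
(s,t)=(2,0): 5·2+6·0=10≤12, 3·2+4·0=6≤15, objective 10.
(s,t)=(1,1): 5·1+6·1=11≤12, 3·1+4·1=7≤15, objective 9.
(s,t)=(1,0): 5·1+6·0=5≤12, 3·1+4·0=3≤15, objective 5.
The best lattice point is (2,0), giving 10.

10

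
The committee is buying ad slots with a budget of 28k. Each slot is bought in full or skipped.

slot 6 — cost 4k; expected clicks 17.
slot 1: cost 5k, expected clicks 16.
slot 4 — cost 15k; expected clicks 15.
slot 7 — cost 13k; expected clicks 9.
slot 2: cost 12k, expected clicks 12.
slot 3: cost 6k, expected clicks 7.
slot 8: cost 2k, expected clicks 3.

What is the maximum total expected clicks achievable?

Treat it as a binary knapsack problem.
slot 6 + slot 1 + slot 4 + slot 8: cost 4 + 5 + 15 + 2 = 26 ≤ 28, expected clicks 17 + 16 + 15 + 3 = 51.
slot 6 + slot 1 + slot 7 + slot 3: cost 4 + 5 + 13 + 6 = 28 ≤ 28, expected clicks 17 + 16 + 9 + 7 = 49.
slot 6 + slot 1 + slot 2 + slot 3: cost 4 + 5 + 12 + 6 = 27 ≤ 28, expected clicks 17 + 16 + 12 + 7 = 52.
Best is slot 6, slot 1, slot 2, and slot 3 with total expected clicks 52.

52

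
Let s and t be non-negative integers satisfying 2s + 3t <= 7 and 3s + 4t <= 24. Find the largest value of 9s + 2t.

(s,t)=(3,0) is feasible, giving 27.
(s,t)=(2,1) is feasible, giving 20.
(s,t)=(2,0) is feasible, giving 18.
The best lattice point is (3,0), giving 27.

27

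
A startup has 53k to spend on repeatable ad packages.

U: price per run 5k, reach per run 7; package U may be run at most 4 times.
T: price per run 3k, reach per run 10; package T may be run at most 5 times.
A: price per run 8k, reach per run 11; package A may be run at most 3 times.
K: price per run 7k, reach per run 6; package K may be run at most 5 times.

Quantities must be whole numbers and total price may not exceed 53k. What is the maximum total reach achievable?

Take 4×U, 5×T, and 2×A: price 51 ≤ 53, reach 4·7 + 5·10 + 2·11 = 100.
T has the best ratio (10/3) and is taken to its limit of 5; remaining capacity is filled optimally with the others.

100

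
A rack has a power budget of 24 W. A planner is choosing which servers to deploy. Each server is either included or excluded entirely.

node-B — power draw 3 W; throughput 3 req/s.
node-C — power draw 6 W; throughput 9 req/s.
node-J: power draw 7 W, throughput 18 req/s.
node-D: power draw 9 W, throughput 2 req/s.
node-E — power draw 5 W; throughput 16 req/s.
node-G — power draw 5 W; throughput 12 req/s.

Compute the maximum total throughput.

node-J + node-E + node-G: power draw 7 + 5 + 5 = 17 ≤ 24, throughput 18 + 16 + 12 = 46.
node-B + node-J + node-E + node-G: power draw 3 + 7 + 5 + 5 = 20 ≤ 24, throughput 3 + 18 + 16 + 12 = 49.
node-C + node-J + node-E + node-G: power draw 6 + 7 + 5 + 5 = 23 ≤ 24, throughput 9 + 18 + 16 + 12 = 55.
Best is node-C, node-J, node-E, and node-G with total throughput 55.

55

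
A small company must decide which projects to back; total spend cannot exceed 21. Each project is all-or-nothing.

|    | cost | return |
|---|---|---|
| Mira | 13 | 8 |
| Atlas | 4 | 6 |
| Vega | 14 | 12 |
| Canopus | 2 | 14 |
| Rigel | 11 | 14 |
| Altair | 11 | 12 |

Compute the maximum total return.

Take Atlas, Canopus, and Rigel: cost 4 + 2 + 11 = 17 ≤ 21, return 6 + 14 + 14 = 34.
No other feasible combination does better.

34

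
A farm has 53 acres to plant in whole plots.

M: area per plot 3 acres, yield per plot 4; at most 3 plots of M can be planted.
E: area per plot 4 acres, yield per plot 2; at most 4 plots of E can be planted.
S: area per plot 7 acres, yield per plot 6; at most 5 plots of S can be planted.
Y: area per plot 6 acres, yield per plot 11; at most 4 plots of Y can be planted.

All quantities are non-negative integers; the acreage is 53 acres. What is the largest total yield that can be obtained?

70

Y has the best ratio (11/6); taking only Y gives at most 4×11 = 44 (stopped by the supply cap of 4).
Mixing does better — 2×M, 3×S, and 4×Y: area 51 ≤ 53, yield 2·4 + 3·6 + 4·11 = 70.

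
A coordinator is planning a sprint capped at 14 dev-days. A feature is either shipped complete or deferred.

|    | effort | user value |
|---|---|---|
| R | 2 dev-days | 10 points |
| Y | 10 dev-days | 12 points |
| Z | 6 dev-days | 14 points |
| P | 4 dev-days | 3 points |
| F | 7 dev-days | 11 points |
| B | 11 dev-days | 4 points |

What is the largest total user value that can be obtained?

27

Allowing fractional choices, the relaxed optimum would be about 33.4, but features are indivisible.
R + Z + P: effort 2 + 6 + 4 = 12 ≤ 14, user value 10 + 14 + 3 = 27.
R + Z: effort 2 + 6 = 8 ≤ 14, user value 10 + 14 = 24.
Z + F: effort 6 + 7 = 13 ≤ 14, user value 14 + 11 = 25.
Best is R, Z, and P with total user value 27.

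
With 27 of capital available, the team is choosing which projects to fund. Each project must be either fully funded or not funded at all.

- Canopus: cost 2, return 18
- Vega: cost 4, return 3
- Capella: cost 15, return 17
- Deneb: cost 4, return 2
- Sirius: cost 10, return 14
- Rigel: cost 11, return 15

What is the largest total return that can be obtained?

50

Treat it as a binary knapsack problem.
Canopus + Vega + Sirius + Rigel: cost 2 + 4 + 10 + 11 = 27 ≤ 27, return 18 + 3 + 14 + 15 = 50.
Canopus + Capella + Sirius: cost 2 + 15 + 10 = 27 ≤ 27, return 18 + 17 + 14 = 49.
Best is Canopus, Vega, Sirius, and Rigel with total return 50.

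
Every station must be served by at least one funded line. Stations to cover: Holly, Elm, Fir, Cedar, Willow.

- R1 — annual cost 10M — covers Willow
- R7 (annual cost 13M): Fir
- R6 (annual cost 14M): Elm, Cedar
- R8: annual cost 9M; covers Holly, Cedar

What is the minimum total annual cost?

This is a weighted set-cover instance.
Choose R1, R7, R6, and R8: together they cover Holly, Elm, Fir, Cedar, Willow — every station.
Total annual cost: 10 + 13 + 14 + 9 = 46.

46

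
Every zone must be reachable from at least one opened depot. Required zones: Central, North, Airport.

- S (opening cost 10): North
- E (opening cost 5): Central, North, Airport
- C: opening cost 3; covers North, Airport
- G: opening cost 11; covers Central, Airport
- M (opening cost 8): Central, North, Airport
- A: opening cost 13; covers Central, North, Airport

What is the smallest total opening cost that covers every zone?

5

The greedy cost-per-new-zone heuristic would pick C and E for 8, but a cheaper cover exists.
E alone covers Central, North, Airport — every zone.
Total opening cost: 5.
No cover costs less than 5.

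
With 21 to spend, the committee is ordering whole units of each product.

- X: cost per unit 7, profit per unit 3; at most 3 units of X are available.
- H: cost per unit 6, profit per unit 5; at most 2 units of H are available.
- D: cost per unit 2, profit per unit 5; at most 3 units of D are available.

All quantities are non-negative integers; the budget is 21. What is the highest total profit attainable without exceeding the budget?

Take 2×H and 3×D: cost 18 ≤ 21, profit 2·5 + 3·5 = 25.
D has the best ratio (5/2) and is taken to its limit of 3; remaining capacity is filled optimally with the others.

25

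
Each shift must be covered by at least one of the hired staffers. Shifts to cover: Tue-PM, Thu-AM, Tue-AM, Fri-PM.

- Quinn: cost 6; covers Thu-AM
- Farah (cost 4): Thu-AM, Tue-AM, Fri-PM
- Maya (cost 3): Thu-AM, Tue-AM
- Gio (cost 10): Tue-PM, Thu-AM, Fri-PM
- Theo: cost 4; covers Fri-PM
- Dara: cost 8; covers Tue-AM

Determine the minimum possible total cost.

Choose Maya and Gio: together they cover Tue-PM, Thu-AM, Tue-AM, Fri-PM — every shift.
Total cost: 3 + 10 = 13.

13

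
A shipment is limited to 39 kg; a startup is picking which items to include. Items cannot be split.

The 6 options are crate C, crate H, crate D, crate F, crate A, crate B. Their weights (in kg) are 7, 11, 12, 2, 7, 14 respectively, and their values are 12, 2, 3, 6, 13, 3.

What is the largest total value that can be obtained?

36

Treat it as a binary knapsack problem.
Allowing fractional choices, the relaxed optimum would be about 36.4, but items are indivisible.
crate C + crate D + crate F + crate A: weight 7 + 12 + 2 + 7 = 28 ≤ 39, value 12 + 3 + 6 + 13 = 34.
crate C + crate H + crate D + crate F + crate A: weight 7 + 11 + 12 + 2 + 7 = 39 ≤ 39, value 12 + 2 + 3 + 6 + 13 = 36.
crate C + crate F + crate A + crate B: weight 7 + 2 + 7 + 14 = 30 ≤ 39, value 12 + 6 + 13 + 3 = 34.
Best is crate C, crate H, crate D, crate F, and crate A with total value 36.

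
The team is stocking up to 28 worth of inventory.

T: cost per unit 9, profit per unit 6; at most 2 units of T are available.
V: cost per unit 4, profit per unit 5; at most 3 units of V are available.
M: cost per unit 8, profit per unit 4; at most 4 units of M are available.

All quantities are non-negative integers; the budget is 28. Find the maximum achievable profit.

23

V has the best ratio (5/4); taking only V gives at most 3×5 = 15 (stopped by the supply cap of 3).
Mixing does better — 3×V and 2×M: cost 28 ≤ 28, profit 3·5 + 2·4 = 23.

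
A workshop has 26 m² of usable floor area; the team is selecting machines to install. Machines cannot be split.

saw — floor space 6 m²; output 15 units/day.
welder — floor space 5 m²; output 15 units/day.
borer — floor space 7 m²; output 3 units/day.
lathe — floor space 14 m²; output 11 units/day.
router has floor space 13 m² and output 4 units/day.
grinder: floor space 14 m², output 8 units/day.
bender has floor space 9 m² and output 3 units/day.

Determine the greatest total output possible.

saw + welder + grinder: floor space 6 + 5 + 14 = 25 ≤ 26, output 15 + 15 + 8 = 38.
saw + welder + router: floor space 6 + 5 + 13 = 24 ≤ 26, output 15 + 15 + 4 = 34.
saw + welder + lathe: floor space 6 + 5 + 14 = 25 ≤ 26, output 15 + 15 + 11 = 41.
Best is saw, welder, and lathe with total output 41.

41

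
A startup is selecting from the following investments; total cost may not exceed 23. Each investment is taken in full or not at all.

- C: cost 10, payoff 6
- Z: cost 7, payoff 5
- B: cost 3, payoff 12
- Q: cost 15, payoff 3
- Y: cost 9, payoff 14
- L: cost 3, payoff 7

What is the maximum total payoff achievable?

Allowing fractional choices, the relaxed optimum would be about 38.6, but investments are indivisible.
Z + B + Y + L: cost 7 + 3 + 9 + 3 = 22 ≤ 23, payoff 5 + 12 + 14 + 7 = 38.
B + Y + L: cost 3 + 9 + 3 = 15 ≤ 23, payoff 12 + 14 + 7 = 33.
Best is Z, B, Y, and L with total payoff 38.

38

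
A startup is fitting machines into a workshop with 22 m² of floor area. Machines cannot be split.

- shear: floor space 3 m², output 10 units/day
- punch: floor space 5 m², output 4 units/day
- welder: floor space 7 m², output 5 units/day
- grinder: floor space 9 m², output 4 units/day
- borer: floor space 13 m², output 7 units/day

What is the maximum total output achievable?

21

This is an integer program with binary decision variables.
shear + punch + borer: floor space 3 + 5 + 13 = 21 ≤ 22, output 10 + 4 + 7 = 21.
shear + punch + welder: floor space 3 + 5 + 7 = 15 ≤ 22, output 10 + 4 + 5 = 19.
Best is shear, punch, and borer with total output 21.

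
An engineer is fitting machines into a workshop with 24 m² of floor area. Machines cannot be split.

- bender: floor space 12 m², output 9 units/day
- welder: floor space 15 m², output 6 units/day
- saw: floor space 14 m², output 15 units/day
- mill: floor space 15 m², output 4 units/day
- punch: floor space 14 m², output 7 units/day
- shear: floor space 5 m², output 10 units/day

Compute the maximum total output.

bender + shear: floor space 12 + 5 = 17 ≤ 24, output 9 + 10 = 19.
saw + shear: floor space 14 + 5 = 19 ≤ 24, output 15 + 10 = 25.
Best is saw and shear with total output 25.

25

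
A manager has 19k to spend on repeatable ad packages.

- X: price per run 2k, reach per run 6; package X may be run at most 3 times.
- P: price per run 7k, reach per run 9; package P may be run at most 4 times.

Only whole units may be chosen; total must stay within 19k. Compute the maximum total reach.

30

This is a bounded integer knapsack.
2×X and 2×P: price 18 ≤ 19, reach 2·6 + 2·9 = 30.
3×X and 1×P: price 13 ≤ 19, reach 3·6 + 1·9 = 27.
Best is 30.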